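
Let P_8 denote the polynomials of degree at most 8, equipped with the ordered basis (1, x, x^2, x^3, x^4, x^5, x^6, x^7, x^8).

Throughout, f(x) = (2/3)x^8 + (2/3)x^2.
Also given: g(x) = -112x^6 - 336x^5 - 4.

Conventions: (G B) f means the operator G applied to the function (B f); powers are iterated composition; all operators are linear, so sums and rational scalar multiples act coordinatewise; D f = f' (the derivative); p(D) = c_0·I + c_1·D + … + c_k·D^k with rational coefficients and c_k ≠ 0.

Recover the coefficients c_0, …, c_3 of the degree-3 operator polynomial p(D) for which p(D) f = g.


c_0 = 0, c_1 = 0, c_2 = -3, c_3 = -3/2

D^0 f = (2/3)x^8 + (2/3)x^2
D^1 f = (16/3)x^7 + (4/3)x
D^2 f = (112/3)x^6 + 4/3
D^3 f = 224x^5
matching coefficients of g against c_0 f + c_1 Df + … from the top degree down determines the c_i
solution: c_0 = 0, c_1 = 0, c_2 = -3, c_3 = -3/2


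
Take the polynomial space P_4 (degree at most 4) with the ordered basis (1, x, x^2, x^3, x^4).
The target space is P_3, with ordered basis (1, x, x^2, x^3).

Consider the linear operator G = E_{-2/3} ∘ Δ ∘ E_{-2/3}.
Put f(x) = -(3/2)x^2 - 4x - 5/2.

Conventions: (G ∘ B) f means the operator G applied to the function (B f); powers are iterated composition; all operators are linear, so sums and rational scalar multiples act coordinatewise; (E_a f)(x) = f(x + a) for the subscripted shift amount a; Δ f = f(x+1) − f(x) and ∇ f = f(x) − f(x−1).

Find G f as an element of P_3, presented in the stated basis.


E_{-2/3} f = -(3/2)x^2 - 2x - 1/2
Δ E_{-2/3} f = -3x - 7/2
E_{-2/3} Δ E_{-2/3} f = -3x - 3/2

the image equals g(x) = -3x - 3/2


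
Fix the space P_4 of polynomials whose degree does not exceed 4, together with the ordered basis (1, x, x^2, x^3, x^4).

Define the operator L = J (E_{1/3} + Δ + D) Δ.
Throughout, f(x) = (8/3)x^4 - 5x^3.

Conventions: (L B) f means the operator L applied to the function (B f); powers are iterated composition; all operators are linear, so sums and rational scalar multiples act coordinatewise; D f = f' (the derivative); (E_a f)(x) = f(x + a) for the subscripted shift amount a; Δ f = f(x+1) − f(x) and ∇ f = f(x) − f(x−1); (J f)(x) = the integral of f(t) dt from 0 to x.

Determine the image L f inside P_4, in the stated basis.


Δ f = (32/3)x^3 + x^2 - (13/3)x - 7/3
E_{1/3} Δ f = (32/3)x^3 + (35/3)x^2 - (1/9)x - 265/81
Δ Δ f = 32x^2 + 34x + 22/3
D Δ f = 32x^2 + 2x - 13/3
(E_{1/3} + Δ + D) Δ f = (32/3)x^3 + (227/3)x^2 + (323/9)x - 22/81
J (E_{1/3} + Δ + D) Δ f = (8/3)x^4 + (227/9)x^3 + (323/18)x^2 - (22/81)x

the image equals g(x) = (8/3)x^4 + (227/9)x^3 + (323/18)x^2 - (22/81)x


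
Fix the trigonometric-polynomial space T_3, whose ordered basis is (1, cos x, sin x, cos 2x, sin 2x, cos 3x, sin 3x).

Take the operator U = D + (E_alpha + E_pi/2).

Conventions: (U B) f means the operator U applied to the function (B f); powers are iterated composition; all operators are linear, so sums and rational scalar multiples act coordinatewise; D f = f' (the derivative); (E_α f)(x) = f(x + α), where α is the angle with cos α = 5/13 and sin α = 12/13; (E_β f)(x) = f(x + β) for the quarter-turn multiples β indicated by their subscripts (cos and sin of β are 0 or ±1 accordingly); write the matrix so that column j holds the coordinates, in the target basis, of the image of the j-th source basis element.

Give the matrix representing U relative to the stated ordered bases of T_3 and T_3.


the matrix is [[2, 0, 0, 0, 0, 0, 0]; [0, 5/13, 38/13, 0, 0, 0, 0]; [0, -38/13, 5/13, 0, 0, 0, 0]; [0, 0, 0, -288/169, 458/169, 0, 0]; [0, 0, 0, -458/169, -288/169, 0, 0]; [0, 0, 0, 0, 0, -2035/2197, 3566/2197]; [0, 0, 0, 0, 0, -3566/2197, -2035/2197]] (rows listed top to bottom)

image of 1: 2
image of cos x: (5/13)cos x - (38/13)sin x
image of sin x: (38/13)cos x + (5/13)sin x
image of cos 2x: -(288/169)cos 2x - (458/169)sin 2x
image of sin 2x: (458/169)cos 2x - (288/169)sin 2x
image of cos 3x: -(2035/2197)cos 3x - (3566/2197)sin 3x
image of sin 3x: (3566/2197)cos 3x - (2035/2197)sin 3x
each image's coordinates form column j of the matrix


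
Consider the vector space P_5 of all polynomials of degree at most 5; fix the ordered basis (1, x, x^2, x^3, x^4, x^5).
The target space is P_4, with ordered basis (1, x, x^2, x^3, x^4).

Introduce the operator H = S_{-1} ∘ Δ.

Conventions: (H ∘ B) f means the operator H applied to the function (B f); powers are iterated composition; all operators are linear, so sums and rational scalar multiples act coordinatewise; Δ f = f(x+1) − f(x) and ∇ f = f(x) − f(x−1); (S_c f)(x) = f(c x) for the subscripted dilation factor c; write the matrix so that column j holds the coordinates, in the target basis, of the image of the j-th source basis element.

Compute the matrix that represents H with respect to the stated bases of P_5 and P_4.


image of 1: 0
image of x: 1
image of x^2: -2x + 1
image of x^3: 3x^2 - 3x + 1
image of x^4: -4x^3 + 6x^2 - 4x + 1
image of x^5: 5x^4 - 10x^3 + 10x^2 - 5x + 1
each image's coordinates form column j of the matrix

the matrix is [[0, 1, 1, 1, 1, 1]; [0, 0, -2, -3, -4, -5]; [0, 0, 0, 3, 6, 10]; [0, 0, 0, 0, -4, -10]; [0, 0, 0, 0, 0, 5]] (rows listed top to bottom)


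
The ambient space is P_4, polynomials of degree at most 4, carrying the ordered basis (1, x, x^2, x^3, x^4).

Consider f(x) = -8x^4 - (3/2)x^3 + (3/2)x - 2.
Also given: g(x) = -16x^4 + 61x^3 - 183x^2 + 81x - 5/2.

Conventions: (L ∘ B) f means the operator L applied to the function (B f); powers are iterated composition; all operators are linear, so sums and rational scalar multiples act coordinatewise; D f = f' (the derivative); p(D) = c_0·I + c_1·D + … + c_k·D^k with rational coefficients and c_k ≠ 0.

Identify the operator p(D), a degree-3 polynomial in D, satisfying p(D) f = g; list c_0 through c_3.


p(D) = 2·I − 2·D + 2·D^2 − (1/2)·D^3, i.e. c_0 = 2, c_1 = -2, c_2 = 2, c_3 = -1/2

D^0 f = -8x^4 - (3/2)x^3 + (3/2)x - 2
D^1 f = -32x^3 - (9/2)x^2 + 3/2
D^2 f = -96x^2 - 9x
D^3 f = -192x - 9
matching coefficients of g against c_0 f + c_1 Df + … from the top degree down determines the c_i
solution: c_0 = 2, c_1 = -2, c_2 = 2, c_3 = -1/2


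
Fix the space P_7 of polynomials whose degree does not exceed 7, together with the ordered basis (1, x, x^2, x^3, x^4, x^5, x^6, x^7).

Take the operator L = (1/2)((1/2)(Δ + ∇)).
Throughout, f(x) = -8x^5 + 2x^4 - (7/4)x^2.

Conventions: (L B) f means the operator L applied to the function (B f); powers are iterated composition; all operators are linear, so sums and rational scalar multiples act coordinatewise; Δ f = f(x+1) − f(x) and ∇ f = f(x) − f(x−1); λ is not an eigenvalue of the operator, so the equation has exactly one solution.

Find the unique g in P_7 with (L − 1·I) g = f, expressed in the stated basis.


the result is g(x) = 8x^5 + 18x^4 + 36x^3 + (383/4)x^2 + (527/4)x + 703/8

write g with unknown coordinates in the stated basis and equate coefficients in (L − 1·I) g = f
solving from the highest basis element down gives g = 8x^5 + 18x^4 + 36x^3 + (383/4)x^2 + (527/4)x + 703/8
check: L g = 20x^4 + 36x^3 + 94x^2 + (527/4)x + 703/8
so L g − 1·g = -8x^5 + 2x^4 - (7/4)x^2 = f ✓


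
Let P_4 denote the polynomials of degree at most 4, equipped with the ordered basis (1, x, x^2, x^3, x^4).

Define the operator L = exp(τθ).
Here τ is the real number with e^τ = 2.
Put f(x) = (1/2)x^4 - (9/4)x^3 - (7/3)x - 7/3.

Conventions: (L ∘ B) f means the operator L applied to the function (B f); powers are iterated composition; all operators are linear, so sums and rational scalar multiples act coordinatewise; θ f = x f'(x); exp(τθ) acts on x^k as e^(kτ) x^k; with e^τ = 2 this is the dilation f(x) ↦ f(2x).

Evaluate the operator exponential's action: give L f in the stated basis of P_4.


exp(τθ) x^k = e^(kτ) x^k; with e^τ = 2 this sends x^k to 2^k x^k
x ↦ 2 x
x^3 ↦ 8 x^3
x^4 ↦ 16 x^4
applying this coordinatewise to f: exp(τθ) f = 8x^4 - 18x^3 - (14/3)x - 7/3

g(x) = 8x^4 - 18x^3 - (14/3)x - 7/3


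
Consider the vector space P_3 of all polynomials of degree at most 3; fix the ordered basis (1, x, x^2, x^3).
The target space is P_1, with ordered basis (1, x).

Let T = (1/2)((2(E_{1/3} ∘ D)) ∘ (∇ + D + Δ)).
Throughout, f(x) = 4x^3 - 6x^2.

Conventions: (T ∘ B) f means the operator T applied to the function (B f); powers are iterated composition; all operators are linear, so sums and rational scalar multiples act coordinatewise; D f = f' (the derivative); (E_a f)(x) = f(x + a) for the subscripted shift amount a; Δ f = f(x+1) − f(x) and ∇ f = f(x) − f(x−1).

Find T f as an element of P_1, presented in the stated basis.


g(x) = 72x - 12

∇ f = 12x^2 - 24x + 10
D f = 12x^2 - 12x
Δ f = 12x^2 - 2
(∇ + D + Δ) f = 36x^2 - 36x + 8
D (∇ + D + Δ) f = 72x - 36
E_{1/3} D (∇ + D + Δ) f = 72x - 12
(2(E_{1/3} ∘ D)) (∇ + D + Δ) f = 144x - 24
((1/2)((2(E_{1/3} ∘ D)) ∘ (∇ + D + Δ))) f = 72x - 12


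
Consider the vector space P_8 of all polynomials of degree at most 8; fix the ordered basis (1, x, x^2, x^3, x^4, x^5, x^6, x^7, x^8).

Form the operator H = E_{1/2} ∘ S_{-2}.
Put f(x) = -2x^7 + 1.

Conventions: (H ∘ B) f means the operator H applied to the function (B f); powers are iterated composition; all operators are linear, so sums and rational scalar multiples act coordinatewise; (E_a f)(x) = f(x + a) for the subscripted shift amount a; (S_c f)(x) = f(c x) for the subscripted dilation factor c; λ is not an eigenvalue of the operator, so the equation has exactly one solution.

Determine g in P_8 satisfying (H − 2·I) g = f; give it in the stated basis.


the image equals g(x) = (1/65)x^7 + (224/2015)x^6 + (11088/34255)x^5 + (3832/6851)x^4 + (3756/6851)x^3 + (12414/34255)x^2 + (8847/68510)x - 67383/68510

write g with unknown coordinates in the stated basis and equate coefficients in (H − 2·I) g = f
solving from the highest basis element down gives g = (1/65)x^7 + (224/2015)x^6 + (11088/34255)x^5 + (3832/6851)x^4 + (3756/6851)x^3 + (12414/34255)x^2 + (8847/68510)x - 67383/68510
check: H g = -(128/65)x^7 + (448/2015)x^6 + (22176/34255)x^5 + (7664/6851)x^4 + (7512/6851)x^3 + (24828/34255)x^2 + (8847/34255)x - 33128/34255
so H g − 2·g = -2x^7 + 1 = f ✓


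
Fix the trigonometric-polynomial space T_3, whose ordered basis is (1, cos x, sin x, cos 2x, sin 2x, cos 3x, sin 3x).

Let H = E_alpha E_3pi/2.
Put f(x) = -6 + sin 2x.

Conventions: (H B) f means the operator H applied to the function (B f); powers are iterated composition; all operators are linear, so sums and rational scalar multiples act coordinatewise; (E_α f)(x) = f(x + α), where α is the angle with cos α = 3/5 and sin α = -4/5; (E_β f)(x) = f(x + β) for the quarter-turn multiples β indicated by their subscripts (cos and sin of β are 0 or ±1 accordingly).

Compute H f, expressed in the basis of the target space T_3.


the image equals g(x) = -6 + (24/25)cos 2x + (7/25)sin 2x

E_3pi/2 f = -6 - sin 2x
E_alpha E_3pi/2 f = -6 + (24/25)cos 2x + (7/25)sin 2x


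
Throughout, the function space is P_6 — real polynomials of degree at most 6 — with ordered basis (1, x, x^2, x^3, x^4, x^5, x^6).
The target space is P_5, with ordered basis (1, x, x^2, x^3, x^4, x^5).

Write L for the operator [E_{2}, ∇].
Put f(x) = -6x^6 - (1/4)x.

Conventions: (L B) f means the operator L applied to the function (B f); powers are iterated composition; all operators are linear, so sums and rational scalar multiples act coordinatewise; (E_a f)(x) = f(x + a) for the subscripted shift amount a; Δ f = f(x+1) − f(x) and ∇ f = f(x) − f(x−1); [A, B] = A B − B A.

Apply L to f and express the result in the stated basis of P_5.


∇ f = -36x^5 + 90x^4 - 120x^3 + 90x^2 - 36x + 23/4
E_{2} ∇ f = -36x^5 - 270x^4 - 840x^3 - 1350x^2 - 1116x - 1513/4
E_{2} f = -6x^6 - 72x^5 - 360x^4 - 960x^3 - 1440x^2 - (4609/4)x - 769/2
∇ E_{2} f = -36x^5 - 270x^4 - 840x^3 - 1350x^2 - 1116x - 1513/4
[E_{2}, ∇] f = 0

the image equals g(x) = 0


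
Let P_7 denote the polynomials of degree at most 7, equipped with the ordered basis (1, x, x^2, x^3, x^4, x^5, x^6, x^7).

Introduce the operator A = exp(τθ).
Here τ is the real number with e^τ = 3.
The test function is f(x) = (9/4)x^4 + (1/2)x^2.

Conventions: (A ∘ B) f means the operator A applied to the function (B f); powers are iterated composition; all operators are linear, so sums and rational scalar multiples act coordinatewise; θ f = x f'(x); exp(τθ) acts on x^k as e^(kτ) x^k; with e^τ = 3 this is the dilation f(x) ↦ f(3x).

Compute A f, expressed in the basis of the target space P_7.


exp(τθ) x^k = e^(kτ) x^k; with e^τ = 3 this sends x^k to 3^k x^k
x^2 ↦ 9 x^2
x^4 ↦ 81 x^4
applying this coordinatewise to f: exp(τθ) f = (729/4)x^4 + (9/2)x^2

the result is g(x) = (729/4)x^4 + (9/2)x^2


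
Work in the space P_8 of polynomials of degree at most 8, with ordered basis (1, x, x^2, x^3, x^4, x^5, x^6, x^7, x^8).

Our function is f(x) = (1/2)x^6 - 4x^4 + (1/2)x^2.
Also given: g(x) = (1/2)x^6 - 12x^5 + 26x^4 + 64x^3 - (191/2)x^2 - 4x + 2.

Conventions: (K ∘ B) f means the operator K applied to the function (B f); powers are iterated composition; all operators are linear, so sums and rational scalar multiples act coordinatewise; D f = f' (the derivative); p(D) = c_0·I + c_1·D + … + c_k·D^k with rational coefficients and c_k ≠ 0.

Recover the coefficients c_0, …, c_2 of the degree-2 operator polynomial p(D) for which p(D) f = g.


p(D) = I − 4·D + 2·D^2, i.e. c_0 = 1, c_1 = -4, c_2 = 2

D^0 f = (1/2)x^6 - 4x^4 + (1/2)x^2
D^1 f = 3x^5 - 16x^3 + x
D^2 f = 15x^4 - 48x^2 + 1
matching coefficients of g against c_0 f + c_1 Df + … from the top degree down determines the c_i
solution: c_0 = 1, c_1 = -4, c_2 = 2


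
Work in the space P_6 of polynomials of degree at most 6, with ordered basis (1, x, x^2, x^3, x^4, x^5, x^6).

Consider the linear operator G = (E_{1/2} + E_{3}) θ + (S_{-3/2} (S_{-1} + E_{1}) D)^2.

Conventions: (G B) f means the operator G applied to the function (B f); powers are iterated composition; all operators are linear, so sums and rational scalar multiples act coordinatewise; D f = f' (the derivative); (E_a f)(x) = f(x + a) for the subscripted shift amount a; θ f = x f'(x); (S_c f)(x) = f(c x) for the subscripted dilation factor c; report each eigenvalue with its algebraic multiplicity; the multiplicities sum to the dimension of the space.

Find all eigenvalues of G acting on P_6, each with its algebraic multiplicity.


image of 1: 0
image of x: 2x + 7/2
image of x^2: 4x^2 + 14x + 37/2
image of x^3: 6x^3 + (63/2)x^2 + (333/4)x + 723/8
image of x^4: 8x^4 + 56x^3 + 222x^2 + 434x + 1369/4
image of x^5: 10x^5 + (175/2)x^4 + (925/2)x^3 + (14495/8)x^2 + (27565/16)x + 41285/32
image of x^6: 12x^6 + 126x^5 + (1665/2)x^4 + 3255x^3 + (17325/2)x^2 + (62703/8)x + 145731/32
the matrix is upper triangular; its diagonal is (0, 2, 4, 6, 8, 10, 12)
for a triangular matrix the eigenvalues are the diagonal entries, with algebraic multiplicity their repetition count

λ = 0 (multiplicity 1), λ = 2 (multiplicity 1), λ = 4 (multiplicity 1), λ = 6 (multiplicity 1), λ = 8 (multiplicity 1), λ = 10 (multiplicity 1), λ = 12 (multiplicity 1)


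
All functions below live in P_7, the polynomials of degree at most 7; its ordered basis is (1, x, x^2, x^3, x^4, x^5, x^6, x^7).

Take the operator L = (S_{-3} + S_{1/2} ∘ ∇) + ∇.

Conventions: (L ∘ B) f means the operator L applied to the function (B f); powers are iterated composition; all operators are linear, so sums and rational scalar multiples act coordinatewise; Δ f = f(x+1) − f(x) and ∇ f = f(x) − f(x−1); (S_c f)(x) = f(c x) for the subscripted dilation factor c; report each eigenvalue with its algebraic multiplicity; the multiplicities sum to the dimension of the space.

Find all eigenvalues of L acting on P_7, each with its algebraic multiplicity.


image of 1: 1
image of x: -3x + 2
image of x^2: 9x^2 + 3x - 2
image of x^3: -27x^3 + (15/4)x^2 - (9/2)x + 2
image of x^4: 81x^4 + (9/2)x^3 - (15/2)x^2 + 6x - 2
image of x^5: -243x^5 + (85/16)x^4 - (45/4)x^3 + (25/2)x^2 - (15/2)x + 2
image of x^6: 729x^6 + (99/16)x^5 - (255/16)x^4 + (45/2)x^3 - (75/4)x^2 + 9x - 2
image of x^7: -2187x^7 + (455/64)x^6 - (693/32)x^5 + (595/16)x^4 - (315/8)x^3 + (105/4)x^2 - (21/2)x + 2
the matrix is upper triangular; its diagonal is (1, -3, 9, -27, 81, -243, 729, -2187)
for a triangular matrix the eigenvalues are the diagonal entries, with algebraic multiplicity their repetition count

λ = -2187 (multiplicity 1), λ = -243 (multiplicity 1), λ = -27 (multiplicity 1), λ = -3 (multiplicity 1), λ = 1 (multiplicity 1), λ = 9 (multiplicity 1), λ = 81 (multiplicity 1), λ = 729 (multiplicity 1)


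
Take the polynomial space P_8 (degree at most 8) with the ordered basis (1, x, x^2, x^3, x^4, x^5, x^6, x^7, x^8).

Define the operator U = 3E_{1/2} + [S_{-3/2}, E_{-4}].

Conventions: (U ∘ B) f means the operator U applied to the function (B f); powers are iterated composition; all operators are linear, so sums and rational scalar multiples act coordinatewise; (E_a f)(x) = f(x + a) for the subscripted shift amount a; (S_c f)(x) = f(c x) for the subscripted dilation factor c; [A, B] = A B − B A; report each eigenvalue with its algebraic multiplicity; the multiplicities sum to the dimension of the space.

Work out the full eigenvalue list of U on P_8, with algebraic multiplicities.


λ = 3 (multiplicity 9)

image of 1: 3
image of x: 3x - 17/2
image of x^2: 3x^2 + 33x - 77/4
image of x^3: 3x^3 - 63x^2 + (369/4)x - 2237/8
image of x^4: 3x^4 + 141x^3 - (531/2)x^2 + (3363/2)x - 16637/16
image of x^5: 3x^5 - (1965/8)x^4 + (1365/2)x^3 - (25185/4)x^2 + (124815/16)x - 281597/32
image of x^6: 3x^6 + (3717/8)x^5 - (3015/2)x^4 + (37815/2)x^3 - (561555/16)x^2 + (1267209/16)x - 2723837/64
image of x^7: 3x^7 - (25179/32)x^6 + (25641/8)x^5 - (396795/8)x^4 + (1965705/16)x^3 - (13305537/32)x^2 + (28600341/64)x - 37928957/128
image of x^8: 3x^8 + (11031/8)x^7 - (25431/4)x^6 + 119091x^5 - (2948295/8)x^4 + (6652821/4)x^3 - (42900459/16)x^2 + (56893443/16)x - 413204477/256
the matrix is upper triangular; its diagonal is (3, 3, 3, 3, 3, 3, 3, 3, 3)
for a triangular matrix the eigenvalues are the diagonal entries, with algebraic multiplicity their repetition count


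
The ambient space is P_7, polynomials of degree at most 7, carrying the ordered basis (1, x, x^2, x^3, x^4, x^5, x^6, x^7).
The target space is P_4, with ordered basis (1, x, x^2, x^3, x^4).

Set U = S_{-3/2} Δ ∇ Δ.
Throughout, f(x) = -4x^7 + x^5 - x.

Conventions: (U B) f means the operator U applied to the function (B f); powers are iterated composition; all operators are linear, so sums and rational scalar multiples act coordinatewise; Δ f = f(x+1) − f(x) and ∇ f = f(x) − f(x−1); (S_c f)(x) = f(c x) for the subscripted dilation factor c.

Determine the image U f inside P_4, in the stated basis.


Δ f = -28x^6 - 84x^5 - 135x^4 - 130x^3 - 74x^2 - 23x - 4
∇ Δ f = -168x^5 - 260x^3 - 46x
Δ ∇ Δ f = -840x^4 - 1680x^3 - 2460x^2 - 1620x - 474
S_{-3/2} Δ ∇ Δ f = -(8505/2)x^4 + 5670x^3 - 5535x^2 + 2430x - 474

g(x) = -(8505/2)x^4 + 5670x^3 - 5535x^2 + 2430x - 474


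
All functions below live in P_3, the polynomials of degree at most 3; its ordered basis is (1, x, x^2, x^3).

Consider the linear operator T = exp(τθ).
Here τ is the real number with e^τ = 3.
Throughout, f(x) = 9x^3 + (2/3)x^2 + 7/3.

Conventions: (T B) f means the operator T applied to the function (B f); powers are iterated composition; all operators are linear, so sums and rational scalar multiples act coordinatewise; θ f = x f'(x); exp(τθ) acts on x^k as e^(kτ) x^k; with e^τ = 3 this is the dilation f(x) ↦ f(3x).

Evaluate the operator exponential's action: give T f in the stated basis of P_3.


the result is g(x) = 243x^3 + 6x^2 + 7/3

exp(τθ) x^k = e^(kτ) x^k; with e^τ = 3 this sends x^k to 3^k x^k
x^2 ↦ 9 x^2
x^3 ↦ 27 x^3
applying this coordinatewise to f: exp(τθ) f = 243x^3 + 6x^2 + 7/3


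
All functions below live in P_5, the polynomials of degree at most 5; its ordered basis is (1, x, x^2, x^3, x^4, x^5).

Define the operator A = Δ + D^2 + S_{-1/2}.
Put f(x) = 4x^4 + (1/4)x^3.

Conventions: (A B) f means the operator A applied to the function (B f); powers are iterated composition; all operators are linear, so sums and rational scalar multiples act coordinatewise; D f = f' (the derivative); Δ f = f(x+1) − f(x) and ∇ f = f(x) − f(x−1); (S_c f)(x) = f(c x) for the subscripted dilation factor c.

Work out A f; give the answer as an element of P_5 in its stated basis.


the result is g(x) = (1/4)x^4 + (511/32)x^3 + (291/4)x^2 + (73/4)x + 17/4

Δ f = 16x^3 + (99/4)x^2 + (67/4)x + 17/4
D f = 16x^3 + (3/4)x^2
D D f = 48x^2 + (3/2)x
S_{-1/2} f = (1/4)x^4 - (1/32)x^3
(Δ + D^2 + S_{-1/2}) f = (1/4)x^4 + (511/32)x^3 + (291/4)x^2 + (73/4)x + 17/4


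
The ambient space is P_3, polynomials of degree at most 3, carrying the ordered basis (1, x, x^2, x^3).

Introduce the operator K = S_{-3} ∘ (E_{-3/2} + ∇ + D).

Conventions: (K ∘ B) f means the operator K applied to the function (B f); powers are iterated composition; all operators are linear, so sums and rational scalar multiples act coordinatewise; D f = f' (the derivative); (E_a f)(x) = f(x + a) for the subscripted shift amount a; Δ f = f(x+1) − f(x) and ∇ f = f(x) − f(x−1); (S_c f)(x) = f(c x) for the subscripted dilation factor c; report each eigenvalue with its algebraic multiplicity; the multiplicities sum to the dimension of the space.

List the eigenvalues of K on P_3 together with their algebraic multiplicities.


image of 1: 1
image of x: -3x + 1/2
image of x^2: 9x^2 - 3x + 5/4
image of x^3: -27x^3 + (27/2)x^2 - (45/4)x - 19/8
the matrix is upper triangular; its diagonal is (1, -3, 9, -27)
for a triangular matrix the eigenvalues are the diagonal entries, with algebraic multiplicity their repetition count

λ = -27 (multiplicity 1), λ = -3 (multiplicity 1), λ = 1 (multiplicity 1), λ = 9 (multiplicity 1)


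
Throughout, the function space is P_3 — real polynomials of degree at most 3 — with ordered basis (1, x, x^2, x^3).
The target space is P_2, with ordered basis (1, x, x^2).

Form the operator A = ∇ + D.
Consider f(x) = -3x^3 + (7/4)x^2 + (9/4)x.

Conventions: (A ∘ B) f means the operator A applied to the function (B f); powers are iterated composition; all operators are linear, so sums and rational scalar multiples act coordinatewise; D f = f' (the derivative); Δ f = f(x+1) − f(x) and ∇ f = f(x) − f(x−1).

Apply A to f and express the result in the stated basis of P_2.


∇ f = -9x^2 + (25/2)x - 5/2
D f = -9x^2 + (7/2)x + 9/4
(∇ + D) f = -18x^2 + 16x - 1/4

g(x) = -18x^2 + 16x - 1/4


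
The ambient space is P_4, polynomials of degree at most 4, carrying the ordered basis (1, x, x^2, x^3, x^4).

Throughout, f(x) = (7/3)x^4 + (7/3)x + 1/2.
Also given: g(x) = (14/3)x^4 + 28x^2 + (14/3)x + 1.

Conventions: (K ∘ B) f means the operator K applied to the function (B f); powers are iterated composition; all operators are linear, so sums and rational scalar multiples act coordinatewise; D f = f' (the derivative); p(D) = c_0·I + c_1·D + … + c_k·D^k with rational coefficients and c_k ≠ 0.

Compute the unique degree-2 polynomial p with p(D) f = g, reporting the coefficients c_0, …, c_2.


p(D) = 2·I + D^2, i.e. c_0 = 2, c_1 = 0, c_2 = 1

D^0 f = (7/3)x^4 + (7/3)x + 1/2
D^1 f = (28/3)x^3 + 7/3
D^2 f = 28x^2
matching coefficients of g against c_0 f + c_1 Df + … from the top degree down determines the c_i
solution: c_0 = 2, c_1 = 0, c_2 = 1


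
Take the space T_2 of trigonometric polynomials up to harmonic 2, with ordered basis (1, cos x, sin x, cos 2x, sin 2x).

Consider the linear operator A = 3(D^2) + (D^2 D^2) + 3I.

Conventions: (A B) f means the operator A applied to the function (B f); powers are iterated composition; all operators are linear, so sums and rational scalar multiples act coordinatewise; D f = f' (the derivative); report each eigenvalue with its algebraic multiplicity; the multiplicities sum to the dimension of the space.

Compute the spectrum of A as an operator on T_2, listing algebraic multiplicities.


image of 1: 3
image of cos x: cos x
image of sin x: sin x
image of cos 2x: 7cos 2x
image of sin 2x: 7sin 2x
the matrix is diagonal; its diagonal is (3, 1, 1, 7, 7)
for a triangular matrix the eigenvalues are the diagonal entries, with algebraic multiplicity their repetition count

λ = 1 (multiplicity 2), λ = 3 (multiplicity 1), λ = 7 (multiplicity 2)


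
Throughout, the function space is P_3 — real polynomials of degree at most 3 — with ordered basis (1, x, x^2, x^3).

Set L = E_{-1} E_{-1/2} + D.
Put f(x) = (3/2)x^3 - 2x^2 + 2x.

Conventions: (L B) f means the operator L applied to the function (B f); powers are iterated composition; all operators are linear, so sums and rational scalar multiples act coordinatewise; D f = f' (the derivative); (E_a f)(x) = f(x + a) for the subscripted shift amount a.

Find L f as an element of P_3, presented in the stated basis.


the image equals g(x) = (3/2)x^3 - (17/4)x^2 + (113/8)x - 169/16

E_{-1/2} f = (3/2)x^3 - (17/4)x^2 + (41/8)x - 27/16
E_{-1} E_{-1/2} f = (3/2)x^3 - (35/4)x^2 + (145/8)x - 201/16
D f = (9/2)x^2 - 4x + 2
(E_{-1} E_{-1/2} + D) f = (3/2)x^3 - (17/4)x^2 + (113/8)x - 169/16


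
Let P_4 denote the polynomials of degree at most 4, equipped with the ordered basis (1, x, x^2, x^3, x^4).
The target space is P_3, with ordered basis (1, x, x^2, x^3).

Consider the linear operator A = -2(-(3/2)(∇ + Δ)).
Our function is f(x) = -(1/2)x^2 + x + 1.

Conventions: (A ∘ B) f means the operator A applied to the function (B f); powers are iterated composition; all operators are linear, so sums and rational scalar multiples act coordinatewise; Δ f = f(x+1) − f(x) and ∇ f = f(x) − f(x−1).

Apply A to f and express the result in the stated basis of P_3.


∇ f = -x + 3/2
Δ f = -x + 1/2
(∇ + Δ) f = -2x + 2
(-(3/2)(∇ + Δ)) f = 3x - 3
(-2(-(3/2)(∇ + Δ))) f = -6x + 6

g(x) = -6x + 6


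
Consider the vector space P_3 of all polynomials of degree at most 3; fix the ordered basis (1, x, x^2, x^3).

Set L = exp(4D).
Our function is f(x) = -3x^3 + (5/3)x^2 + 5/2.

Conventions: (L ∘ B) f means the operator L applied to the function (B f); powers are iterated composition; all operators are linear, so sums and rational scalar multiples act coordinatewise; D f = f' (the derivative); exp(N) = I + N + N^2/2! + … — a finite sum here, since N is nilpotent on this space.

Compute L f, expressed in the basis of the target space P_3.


order-1 term: -36x^2 + (40/3)x
order-2 term: -144x + 80/3
order-3 term: -192
the series for exp(4D) f terminates at order 3
exp(4D) f = -3x^3 - (103/3)x^2 - (392/3)x - 977/6

g(x) = -3x^3 - (103/3)x^2 - (392/3)x - 977/6


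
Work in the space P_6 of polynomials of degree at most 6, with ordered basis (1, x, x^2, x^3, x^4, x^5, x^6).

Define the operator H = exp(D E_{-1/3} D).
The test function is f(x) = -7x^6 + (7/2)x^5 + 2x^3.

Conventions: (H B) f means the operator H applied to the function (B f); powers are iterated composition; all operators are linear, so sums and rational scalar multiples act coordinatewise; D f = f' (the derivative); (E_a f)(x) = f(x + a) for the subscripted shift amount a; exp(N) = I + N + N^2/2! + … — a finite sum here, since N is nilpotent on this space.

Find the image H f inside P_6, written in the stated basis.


order-1 term: -210x^4 + 350x^3 - 210x^2 + (598/9)x - 248/27
order-2 term: -1260x^2 + 1890x - 700
order-3 term: -840
the series for exp(D E_{-1/3} D) f terminates at order 3
exp(D E_{-1/3} D) f = -7x^6 + (7/2)x^5 - 210x^4 + 352x^3 - 1470x^2 + (17608/9)x - 41828/27

the image equals g(x) = -7x^6 + (7/2)x^5 - 210x^4 + 352x^3 - 1470x^2 + (17608/9)x - 41828/27


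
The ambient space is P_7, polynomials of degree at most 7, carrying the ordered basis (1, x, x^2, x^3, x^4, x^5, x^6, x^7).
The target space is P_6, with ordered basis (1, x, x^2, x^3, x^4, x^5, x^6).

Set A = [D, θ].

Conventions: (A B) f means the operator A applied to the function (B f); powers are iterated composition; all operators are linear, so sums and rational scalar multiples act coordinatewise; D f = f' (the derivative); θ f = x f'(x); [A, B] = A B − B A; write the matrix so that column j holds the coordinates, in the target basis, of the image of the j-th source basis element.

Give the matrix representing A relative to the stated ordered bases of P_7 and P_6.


image of 1: 0
image of x: 1
image of x^2: 2x
image of x^3: 3x^2
image of x^4: 4x^3
image of x^5: 5x^4
image of x^6: 6x^5
image of x^7: 7x^6
each image's coordinates form column j of the matrix

the matrix is [[0, 1, 0, 0, 0, 0, 0, 0]; [0, 0, 2, 0, 0, 0, 0, 0]; [0, 0, 0, 3, 0, 0, 0, 0]; [0, 0, 0, 0, 4, 0, 0, 0]; [0, 0, 0, 0, 0, 5, 0, 0]; [0, 0, 0, 0, 0, 0, 6, 0]; [0, 0, 0, 0, 0, 0, 0, 7]] (rows listed top to bottom)


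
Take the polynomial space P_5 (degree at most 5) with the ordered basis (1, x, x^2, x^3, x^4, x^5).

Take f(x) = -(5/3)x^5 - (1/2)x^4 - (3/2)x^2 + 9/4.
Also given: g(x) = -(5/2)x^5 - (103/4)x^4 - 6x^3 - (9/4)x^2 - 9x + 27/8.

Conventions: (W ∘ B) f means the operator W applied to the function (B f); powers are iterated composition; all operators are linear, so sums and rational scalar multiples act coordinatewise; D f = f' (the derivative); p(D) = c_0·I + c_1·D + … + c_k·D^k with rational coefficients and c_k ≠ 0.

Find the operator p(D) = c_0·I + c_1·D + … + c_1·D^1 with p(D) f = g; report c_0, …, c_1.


c_0 = 3/2, c_1 = 3

D^0 f = -(5/3)x^5 - (1/2)x^4 - (3/2)x^2 + 9/4
D^1 f = -(25/3)x^4 - 2x^3 - 3x
matching coefficients of g against c_0 f + c_1 Df + … from the top degree down determines the c_i
solution: c_0 = 3/2, c_1 = 3


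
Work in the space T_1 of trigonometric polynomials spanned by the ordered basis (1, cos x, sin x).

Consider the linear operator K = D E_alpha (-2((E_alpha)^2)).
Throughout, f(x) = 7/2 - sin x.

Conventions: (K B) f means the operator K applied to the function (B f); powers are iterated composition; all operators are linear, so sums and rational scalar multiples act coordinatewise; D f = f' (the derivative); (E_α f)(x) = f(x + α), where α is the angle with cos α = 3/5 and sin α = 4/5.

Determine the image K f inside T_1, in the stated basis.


E_alpha f = 7/2 - (4/5)cos x - (3/5)sin x
E_alpha E_alpha f = 7/2 - (24/25)cos x + (7/25)sin x
(-2((E_alpha)^2)) f = -7 + (48/25)cos x - (14/25)sin x
E_alpha (-2((E_alpha)^2)) f = -7 + (88/125)cos x - (234/125)sin x
D E_alpha (-2((E_alpha)^2)) f = -(234/125)cos x - (88/125)sin x

g(x) = -(234/125)cos x - (88/125)sin x


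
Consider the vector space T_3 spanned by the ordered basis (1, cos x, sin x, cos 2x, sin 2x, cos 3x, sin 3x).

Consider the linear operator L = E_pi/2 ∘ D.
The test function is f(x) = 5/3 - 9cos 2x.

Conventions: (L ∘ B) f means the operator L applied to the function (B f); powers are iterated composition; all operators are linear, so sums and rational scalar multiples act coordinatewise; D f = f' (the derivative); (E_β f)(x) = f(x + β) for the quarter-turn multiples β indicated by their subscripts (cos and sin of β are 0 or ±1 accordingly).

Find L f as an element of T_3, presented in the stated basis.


the result is g(x) = -18sin 2x

D f = 18sin 2x
E_pi/2 D f = -18sin 2x


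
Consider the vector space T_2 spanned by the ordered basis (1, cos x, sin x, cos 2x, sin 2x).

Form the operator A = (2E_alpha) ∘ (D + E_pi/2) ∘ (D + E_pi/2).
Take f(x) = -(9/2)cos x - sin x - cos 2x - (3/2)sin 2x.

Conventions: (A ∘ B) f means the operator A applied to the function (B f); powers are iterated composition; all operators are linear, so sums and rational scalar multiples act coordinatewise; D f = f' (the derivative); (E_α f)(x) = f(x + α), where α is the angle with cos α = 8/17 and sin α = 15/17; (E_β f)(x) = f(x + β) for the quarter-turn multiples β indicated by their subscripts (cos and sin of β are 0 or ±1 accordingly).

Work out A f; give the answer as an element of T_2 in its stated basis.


the result is g(x) = 24cos x - 28sin x - (2658/289)cos 2x - (4481/289)sin 2x

D f = -cos x + (9/2)sin x - 3cos 2x + 2sin 2x
E_pi/2 f = -cos x + (9/2)sin x + cos 2x + (3/2)sin 2x
(D + E_pi/2) f = -2cos x + 9sin x - 2cos 2x + (7/2)sin 2x
D (D + E_pi/2) f = 9cos x + 2sin x + 7cos 2x + 4sin 2x
E_pi/2 (D + E_pi/2) f = 9cos x + 2sin x + 2cos 2x - (7/2)sin 2x
(D + E_pi/2) (D + E_pi/2) f = 18cos x + 4sin x + 9cos 2x + (1/2)sin 2x
E_alpha (D + E_pi/2) (D + E_pi/2) f = 12cos x - 14sin x - (1329/289)cos 2x - (4481/578)sin 2x
(2E_alpha) (D + E_pi/2) (D + E_pi/2) f = 24cos x - 28sin x - (2658/289)cos 2x - (4481/289)sin 2x


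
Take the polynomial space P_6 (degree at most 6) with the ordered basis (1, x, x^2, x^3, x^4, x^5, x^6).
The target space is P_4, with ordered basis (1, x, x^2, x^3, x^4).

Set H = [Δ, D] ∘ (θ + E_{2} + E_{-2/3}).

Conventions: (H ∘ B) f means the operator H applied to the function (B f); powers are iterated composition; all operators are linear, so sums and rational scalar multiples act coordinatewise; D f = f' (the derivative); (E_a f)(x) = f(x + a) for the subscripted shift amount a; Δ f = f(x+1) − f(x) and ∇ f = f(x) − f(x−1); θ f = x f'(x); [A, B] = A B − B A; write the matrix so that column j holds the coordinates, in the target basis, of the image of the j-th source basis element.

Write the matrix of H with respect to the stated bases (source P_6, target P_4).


image of 1: 0
image of x: 0
image of x^2: 0
image of x^3: 0
image of x^4: 0
image of x^5: 0
image of x^6: 0
each image's coordinates form column j of the matrix

the matrix is [[0, 0, 0, 0, 0, 0, 0]; [0, 0, 0, 0, 0, 0, 0]; [0, 0, 0, 0, 0, 0, 0]; [0, 0, 0, 0, 0, 0, 0]; [0, 0, 0, 0, 0, 0, 0]] (rows listed top to bottom)


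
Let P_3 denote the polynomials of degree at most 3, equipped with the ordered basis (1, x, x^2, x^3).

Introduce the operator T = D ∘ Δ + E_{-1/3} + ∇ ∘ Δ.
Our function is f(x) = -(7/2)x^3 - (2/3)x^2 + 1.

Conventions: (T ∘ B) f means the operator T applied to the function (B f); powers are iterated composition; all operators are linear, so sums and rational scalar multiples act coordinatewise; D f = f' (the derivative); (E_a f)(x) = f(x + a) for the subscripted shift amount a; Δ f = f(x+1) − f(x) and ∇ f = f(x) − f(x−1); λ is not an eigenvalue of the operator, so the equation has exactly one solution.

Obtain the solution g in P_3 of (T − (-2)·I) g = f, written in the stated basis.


the image equals g(x) = -(7/6)x^3 - (11/18)x^2 + (755/162)x + 2071/729

write g with unknown coordinates in the stated basis and equate coefficients in (T − (-2)·I) g = f
solving from the highest basis element down gives g = -(7/6)x^3 - (11/18)x^2 + (755/162)x + 2071/729
check: T g = -(7/6)x^3 + (5/9)x^2 - (755/81)x - 3413/729
so T g − (-2)·g = -(7/2)x^3 - (2/3)x^2 + 1 = f ✓


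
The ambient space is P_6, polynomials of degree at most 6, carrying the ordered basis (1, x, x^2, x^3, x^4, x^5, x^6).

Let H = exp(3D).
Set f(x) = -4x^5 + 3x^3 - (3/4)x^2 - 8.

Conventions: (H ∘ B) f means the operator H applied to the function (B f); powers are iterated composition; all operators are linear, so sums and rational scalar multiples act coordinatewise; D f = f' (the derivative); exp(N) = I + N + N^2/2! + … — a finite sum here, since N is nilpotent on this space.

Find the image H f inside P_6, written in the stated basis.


order-1 term: -60x^4 + 27x^2 - (9/2)x
order-2 term: -360x^3 + 81x - 27/4
order-3 term: -1080x^2 + 81
order-4 term: -1620x
order-5 term: -972
the series for exp(3D) f terminates at order 5
exp(3D) f = -4x^5 - 60x^4 - 357x^3 - (4215/4)x^2 - (3087/2)x - 3623/4

g(x) = -4x^5 - 60x^4 - 357x^3 - (4215/4)x^2 - (3087/2)x - 3623/4


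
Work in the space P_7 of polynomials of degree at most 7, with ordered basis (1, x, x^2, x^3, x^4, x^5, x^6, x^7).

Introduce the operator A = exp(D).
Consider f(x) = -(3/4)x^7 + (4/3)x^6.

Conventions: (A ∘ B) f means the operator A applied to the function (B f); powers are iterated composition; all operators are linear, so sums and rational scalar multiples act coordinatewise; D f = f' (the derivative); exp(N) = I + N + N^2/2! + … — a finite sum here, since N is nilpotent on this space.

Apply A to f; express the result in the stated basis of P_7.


order-1 term: -(21/4)x^6 + 8x^5
order-2 term: -(63/4)x^5 + 20x^4
order-3 term: -(105/4)x^4 + (80/3)x^3
order-4 term: -(105/4)x^3 + 20x^2
order-5 term: -(63/4)x^2 + 8x
order-6 term: -(21/4)x + 4/3
order-7 term: -3/4
the series for exp(D) f terminates at order 7
exp(D) f = -(3/4)x^7 - (47/12)x^6 - (31/4)x^5 - (25/4)x^4 + (5/12)x^3 + (17/4)x^2 + (11/4)x + 7/12

the result is g(x) = -(3/4)x^7 - (47/12)x^6 - (31/4)x^5 - (25/4)x^4 + (5/12)x^3 + (17/4)x^2 + (11/4)x + 7/12


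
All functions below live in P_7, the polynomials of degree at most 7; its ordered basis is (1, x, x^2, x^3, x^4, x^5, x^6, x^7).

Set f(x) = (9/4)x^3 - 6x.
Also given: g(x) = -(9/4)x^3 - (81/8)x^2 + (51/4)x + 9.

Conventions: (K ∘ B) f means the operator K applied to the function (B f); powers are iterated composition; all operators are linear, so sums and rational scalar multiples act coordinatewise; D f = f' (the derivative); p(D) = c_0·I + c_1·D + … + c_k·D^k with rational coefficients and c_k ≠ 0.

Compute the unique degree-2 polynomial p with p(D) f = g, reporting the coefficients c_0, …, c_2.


p(D) = -I − (3/2)·D + (1/2)·D^2, i.e. c_0 = -1, c_1 = -3/2, c_2 = 1/2

D^0 f = (9/4)x^3 - 6x
D^1 f = (27/4)x^2 - 6
D^2 f = (27/2)x
matching coefficients of g against c_0 f + c_1 Df + … from the top degree down determines the c_i
solution: c_0 = -1, c_1 = -3/2, c_2 = 1/2


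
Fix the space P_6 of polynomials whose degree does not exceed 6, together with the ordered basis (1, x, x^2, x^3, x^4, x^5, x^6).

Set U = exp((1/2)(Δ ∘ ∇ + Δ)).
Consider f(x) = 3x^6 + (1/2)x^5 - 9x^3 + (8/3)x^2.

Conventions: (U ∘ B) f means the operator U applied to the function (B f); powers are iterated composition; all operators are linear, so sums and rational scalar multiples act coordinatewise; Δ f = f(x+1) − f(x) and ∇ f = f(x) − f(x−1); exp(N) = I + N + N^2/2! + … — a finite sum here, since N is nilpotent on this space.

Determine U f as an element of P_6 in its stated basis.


g(x) = 3x^6 + (19/2)x^5 + 80x^4 + (689/4)x^3 + (25145/48)x^2 + (53413/96)x + 41533/96

order-1 term: 9x^5 + (275/4)x^4 + (75/2)x^3 + (113/2)x^2 - (301/12)x + 17/4
order-2 term: (45/4)x^4 + (545/4)x^3 + 360x^2 + (1721/8)x + 2383/24
order-3 term: (15/2)x^3 + (815/8)x^2 + (2655/8)x + 3907/16
order-4 term: (45/16)x^2 + (1085/32)x + 645/8
order-5 term: (9/16)x + 271/64
order-6 term: 3/64
the series for exp((1/2)(Δ ∘ ∇ + Δ)) f terminates at order 6
exp((1/2)(Δ ∘ ∇ + Δ)) f = 3x^6 + (19/2)x^5 + 80x^4 + (689/4)x^3 + (25145/48)x^2 + (53413/96)x + 41533/96


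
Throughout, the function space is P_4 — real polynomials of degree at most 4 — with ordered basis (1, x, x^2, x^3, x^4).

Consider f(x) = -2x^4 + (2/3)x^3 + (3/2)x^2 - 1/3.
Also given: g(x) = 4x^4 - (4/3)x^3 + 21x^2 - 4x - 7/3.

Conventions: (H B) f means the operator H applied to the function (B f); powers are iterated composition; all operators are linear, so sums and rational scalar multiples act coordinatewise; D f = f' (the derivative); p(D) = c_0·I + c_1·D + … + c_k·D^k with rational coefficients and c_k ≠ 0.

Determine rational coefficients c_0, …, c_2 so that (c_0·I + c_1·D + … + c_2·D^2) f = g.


D^0 f = -2x^4 + (2/3)x^3 + (3/2)x^2 - 1/3
D^1 f = -8x^3 + 2x^2 + 3x
D^2 f = -24x^2 + 4x + 3
matching coefficients of g against c_0 f + c_1 Df + … from the top degree down determines the c_i
solution: c_0 = -2, c_1 = 0, c_2 = -1

p(D) = -2·I − D^2, i.e. c_0 = -2, c_1 = 0, c_2 = -1


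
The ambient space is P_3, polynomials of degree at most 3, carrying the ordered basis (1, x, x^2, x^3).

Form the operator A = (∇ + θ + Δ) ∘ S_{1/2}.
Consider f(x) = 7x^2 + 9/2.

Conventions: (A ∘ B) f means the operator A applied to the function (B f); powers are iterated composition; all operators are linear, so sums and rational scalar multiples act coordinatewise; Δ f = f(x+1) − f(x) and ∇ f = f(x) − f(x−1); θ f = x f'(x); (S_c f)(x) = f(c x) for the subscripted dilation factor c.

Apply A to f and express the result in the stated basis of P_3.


the result is g(x) = (7/2)x^2 + 7x

S_{1/2} f = (7/4)x^2 + 9/2
∇ S_{1/2} f = (7/2)x - 7/4
θ S_{1/2} f = (7/2)x^2
Δ S_{1/2} f = (7/2)x + 7/4
(∇ + θ + Δ) S_{1/2} f = (7/2)x^2 + 7x
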